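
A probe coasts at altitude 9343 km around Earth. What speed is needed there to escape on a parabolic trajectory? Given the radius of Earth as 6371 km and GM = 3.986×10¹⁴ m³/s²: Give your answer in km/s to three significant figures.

r = 6371 + 9343 = 15714 km = 1.5714×10⁷ m.
Escape speed v_esc = √(2μ/r) = √(2 × 3.986×10¹⁴ / 1.571×10⁷) = √(5.073×10⁷) = 7123 m/s.
= 7.123 km/s.

v_esc ≈ 7.12 km/s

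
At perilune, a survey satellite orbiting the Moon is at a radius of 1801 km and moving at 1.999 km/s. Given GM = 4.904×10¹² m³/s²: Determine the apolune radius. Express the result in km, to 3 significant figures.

r_p = 1.801×10⁶ m.
Specific energy ε = v²/2 − μ/r = -7.249×10⁵ J/kg, so a = −μ/(2ε) = 3.382×10⁶ m.
The apsides satisfy r_p + r_a = 2a, so the apolune radius is 2a − r_p = 4.964×10⁶ m = 4963.8 km.

apolune radius ≈ 4960 km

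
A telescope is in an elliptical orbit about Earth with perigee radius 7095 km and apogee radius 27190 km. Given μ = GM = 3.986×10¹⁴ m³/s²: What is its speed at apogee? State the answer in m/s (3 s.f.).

v ≈ 2460 m/s

Semi-major axis a = (r_p + r_a)/2 = 17142 km = 1.714×10⁷ m.
Vis-viva: v² = μ(2/r − 1/a) = 3.986×10¹⁴ × (7.356×10⁻⁸ − 5.833×10⁻⁸) = 6.067×10⁶ m²/s².
v = 2463 m/s.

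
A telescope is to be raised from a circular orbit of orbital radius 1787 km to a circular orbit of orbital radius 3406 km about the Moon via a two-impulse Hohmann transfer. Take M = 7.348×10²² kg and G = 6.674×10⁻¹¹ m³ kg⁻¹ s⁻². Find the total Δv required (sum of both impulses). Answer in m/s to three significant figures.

Δv_total ≈ 445 m/s

μ = GM = 6.674×10⁻¹¹ × 7.348×10²² = 4.904×10¹² m³/s².
r₁ = 1787 km = 1.787×10⁶ m.
r₂ = 3406 km = 3.406×10⁶ m.
Transfer ellipse a_t = (r₁ + r₂)/2 = 2.596×10⁶ m.
At r₁: circular v_c1 = √(μ/r₁) = 1657 m/s; transfer-perilune v_p = √[μ(2/r₁ − 1/a_t)] = 1897 m/s.
Δv₁ = v_p − v_c1 = 240.7 m/s.
At r₂: circular v_c2 = √(μ/r₂) = 1200 m/s; transfer-apolune v_a = √[μ(2/r₂ − 1/a_t)] = 995.5 m/s.
Δv₂ = v_c2 − v_a = 204.5 m/s.
Total Δv = Δv₁ + Δv₂ = 445.2 m/s.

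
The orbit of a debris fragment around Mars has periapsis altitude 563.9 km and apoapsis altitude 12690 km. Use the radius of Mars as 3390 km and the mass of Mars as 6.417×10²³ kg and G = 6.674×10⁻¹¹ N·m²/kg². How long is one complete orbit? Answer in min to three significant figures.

μ = GM = 6.674×10⁻¹¹ × 6.417×10²³ = 4.283×10¹³ m³/s².
r_p = 3390 + 563.9 = 3953.9 km = 3.9539×10⁶ m.
r_a = 3390 + 12690 = 16080 km = 1.6080×10⁷ m.
Semi-major axis a = (r_p + r_a)/2 = (3953.9 + 16080)/2 = 10017 km = 1.002×10⁷ m.
By Kepler's third law T = 2π√(a³/μ) = 2π × 4.844×10³ = 3.044×10⁴ s.
= 507.3 min.

T ≈ 507 min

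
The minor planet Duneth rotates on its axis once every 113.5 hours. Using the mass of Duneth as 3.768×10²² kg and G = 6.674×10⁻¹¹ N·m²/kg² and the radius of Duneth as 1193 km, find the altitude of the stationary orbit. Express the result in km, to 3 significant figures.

h_sync ≈ 20800 km

μ = GM = 6.674×10⁻¹¹ × 3.768×10²² = 2.515×10¹² m³/s².
T = 113.5 hours = 4.086×10⁵ s.
A synchronous orbit has period T, so by Kepler's third law a = (μT²/4π²)^(1/3).
μT²/4π² = 2.515×10¹² × (4.086×10⁵)² / 39.48 = 1.063×10²² m³.
a = 2.199×10⁷ m = 21991 km.
Altitude h = a − R = 21991 − 1193 = 20798 km.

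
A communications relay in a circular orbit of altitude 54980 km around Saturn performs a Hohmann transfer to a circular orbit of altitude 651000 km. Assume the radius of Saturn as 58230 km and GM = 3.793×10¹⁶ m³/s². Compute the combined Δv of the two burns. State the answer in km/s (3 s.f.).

r₁ = 58230 + 54980 = 113210 km = 1.1321×10⁸ m.
r₂ = 58230 + 651000 = 709230 km = 7.0923×10⁸ m.
Transfer ellipse a_t = (r₁ + r₂)/2 = 4.112×10⁸ m.
At r₁: circular v_c1 = √(μ/r₁) = 18300 m/s; transfer-perikrone v_p = √[μ(2/r₁ − 1/a_t)] = 24040 m/s.
Δv₁ = v_p − v_c1 = 5734 m/s.
At r₂: circular v_c2 = √(μ/r₂) = 7313 m/s; transfer-apokrone v_a = √[μ(2/r₂ − 1/a_t)] = 3837 m/s.
Δv₂ = v_c2 − v_a = 3476 m/s.
Total Δv = Δv₁ + Δv₂ = 9210 m/s = 9.210 km/s.

Δv_total ≈ 9.21 km/s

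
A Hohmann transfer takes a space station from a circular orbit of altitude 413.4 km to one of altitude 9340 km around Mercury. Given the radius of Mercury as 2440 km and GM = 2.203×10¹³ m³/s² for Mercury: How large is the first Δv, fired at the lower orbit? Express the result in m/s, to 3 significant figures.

Δv ≈ 747 m/s

r₁ = 2440 + 413.4 = 2853.4 km = 2.8534×10⁶ m.
r₂ = 2440 + 9340 = 11780 km = 1.1780×10⁷ m.
Transfer ellipse a_t = (r₁ + r₂)/2 = 7.317×10⁶ m.
At r₁: circular v_c1 = √(μ/r₁) = 2779 m/s; transfer-periherm v_p = √[μ(2/r₁ − 1/a_t)] = 3526 m/s.
Δv₁ = v_p − v_c1 = 747.1 m/s.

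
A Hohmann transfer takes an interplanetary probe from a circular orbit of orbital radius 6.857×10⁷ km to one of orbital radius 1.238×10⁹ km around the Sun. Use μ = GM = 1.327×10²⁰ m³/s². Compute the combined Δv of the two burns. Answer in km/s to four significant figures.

Δv_total ≈ 23.57 km/s

r₁ = 6.857×10⁷ km = 6.857×10¹⁰ m.
r₂ = 1.238×10⁹ km = 1.238×10¹² m.
Transfer ellipse a_t = (r₁ + r₂)/2 = 6.533×10¹¹ m.
At r₁: circular v_c1 = √(μ/r₁) = 43990 m/s; transfer-perihelion v_p = √[μ(2/r₁ − 1/a_t)] = 60560 m/s.
Δv₁ = v_p − v_c1 = 16570 m/s.
At r₂: circular v_c2 = √(μ/r₂) = 10350 m/s; transfer-aphelion v_a = √[μ(2/r₂ − 1/a_t)] = 3354 m/s.
Δv₂ = v_c2 − v_a = 6999 m/s.
Total Δv = Δv₁ + Δv₂ = 23570 m/s = 23.57 km/s.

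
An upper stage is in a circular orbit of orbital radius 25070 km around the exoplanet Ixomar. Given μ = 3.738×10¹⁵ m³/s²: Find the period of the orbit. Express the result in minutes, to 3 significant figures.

T ≈ 215 minutes

r = 25070 km = 2.507×10⁷ m.
Kepler's third law: T = 2π√(r³/μ) = 2π√((2.507×10⁷)³ / 3.738×10¹⁵).
r³/μ = 4.215×10⁶ s², so T = 2π × 2.053×10³ = 1.290×10⁴ s.
Converting: 1.290×10⁴ s ÷ 60.00 = 215.0 minutes.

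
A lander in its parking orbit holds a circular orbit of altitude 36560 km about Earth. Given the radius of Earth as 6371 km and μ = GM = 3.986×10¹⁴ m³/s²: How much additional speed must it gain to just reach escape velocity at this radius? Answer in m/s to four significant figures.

Δv ≈ 1262 m/s

r = 6371 + 36560 = 42931 km = 4.2931×10⁷ m.
Circular speed v_c = √(μ/r) = 3047 m/s.
Escape speed v_esc = √(2μ/r) = √2 × v_c = 4309 m/s.
Δv = v_esc − v_c = 1262 m/s.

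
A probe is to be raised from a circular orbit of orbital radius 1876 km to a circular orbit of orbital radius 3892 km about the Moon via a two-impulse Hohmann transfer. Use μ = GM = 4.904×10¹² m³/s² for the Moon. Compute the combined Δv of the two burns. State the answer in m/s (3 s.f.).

r₁ = 1876 km = 1.876×10⁶ m.
r₂ = 3892 km = 3.892×10⁶ m.
Transfer ellipse a_t = (r₁ + r₂)/2 = 2.884×10⁶ m.
At r₁: circular v_c1 = √(μ/r₁) = 1617 m/s; transfer-perilune v_p = √[μ(2/r₁ − 1/a_t)] = 1878 m/s.
Δv₁ = v_p − v_c1 = 261.4 m/s.
At r₂: circular v_c2 = √(μ/r₂) = 1123 m/s; transfer-apolune v_a = √[μ(2/r₂ − 1/a_t)] = 905.3 m/s.
Δv₂ = v_c2 − v_a = 217.2 m/s.
Total Δv = Δv₁ + Δv₂ = 478.6 m/s.

Δv_total ≈ 479 m/s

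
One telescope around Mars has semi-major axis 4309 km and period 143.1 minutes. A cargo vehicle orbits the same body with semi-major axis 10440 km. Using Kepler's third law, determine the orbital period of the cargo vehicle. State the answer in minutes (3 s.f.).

T₂ ≈ 540 minutes

Kepler's third law: T² ∝ a³, so T₂ = T₁ (a₂/a₁)^(3/2).
a₂/a₁ = 2.423, (a₂/a₁)^(3/2) = 3.771.
T₂ = 143.1 × 3.771 = 539.7 minutes.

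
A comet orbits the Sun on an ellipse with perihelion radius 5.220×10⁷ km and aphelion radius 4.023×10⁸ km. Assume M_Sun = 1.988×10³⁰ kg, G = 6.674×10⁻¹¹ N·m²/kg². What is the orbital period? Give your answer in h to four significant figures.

μ = GM = 6.674×10⁻¹¹ × 1.988×10³⁰ = 1.327×10²⁰ m³/s².
Semi-major axis a = (r_p + r_a)/2 = (5.2200×10⁷ + 4.0230×10⁸)/2 = 2.2725×10⁸ km = 2.272×10¹¹ m.
By Kepler's third law T = 2π√(a³/μ) = 2π × 9.405×10⁶ = 5.909×10⁷ s.
= 16410 h.

T ≈ 16410 h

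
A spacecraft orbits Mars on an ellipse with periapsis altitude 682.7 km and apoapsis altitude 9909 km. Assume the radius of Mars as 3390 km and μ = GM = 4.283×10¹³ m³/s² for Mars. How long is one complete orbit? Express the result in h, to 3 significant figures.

T ≈ 6.83 h

r_p = 3390 + 682.7 = 4072.7 km = 4.0727×10⁶ m.
r_a = 3390 + 9909 = 13299 km = 1.3299×10⁷ m.
Semi-major axis a = (r_p + r_a)/2 = (4072.7 + 13299)/2 = 8685.9 km = 8.686×10⁶ m.
By Kepler's third law T = 2π√(a³/μ) = 2π × 3.912×10³ = 2.458×10⁴ s.
= 6.827 h.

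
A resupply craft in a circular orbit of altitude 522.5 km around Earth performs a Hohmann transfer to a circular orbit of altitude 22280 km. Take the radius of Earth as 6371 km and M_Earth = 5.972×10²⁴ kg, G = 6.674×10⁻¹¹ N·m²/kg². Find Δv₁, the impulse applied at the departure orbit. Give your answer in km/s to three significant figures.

Δv ≈ 2.05 km/s

μ = GM = 6.674×10⁻¹¹ × 5.972×10²⁴ = 3.986×10¹⁴ m³/s².
r₁ = 6371 + 522.5 = 6893.5 km = 6.8935×10⁶ m.
r₂ = 6371 + 22280 = 28651 km = 2.8651×10⁷ m.
Transfer ellipse a_t = (r₁ + r₂)/2 = 1.777×10⁷ m.
At r₁: circular v_c1 = √(μ/r₁) = 7604 m/s; transfer-perigee v_p = √[μ(2/r₁ − 1/a_t)] = 9655 m/s.
Δv₁ = v_p − v_c1 = 2051 m/s.
= 2.051 km/s.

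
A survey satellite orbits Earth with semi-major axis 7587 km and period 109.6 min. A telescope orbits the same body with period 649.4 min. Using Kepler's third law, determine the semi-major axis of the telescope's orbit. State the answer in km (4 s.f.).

Kepler's third law: a³ ∝ T², so a₂ = a₁ (T₂/T₁)^(2/3).
T₂/T₁ = 5.925, (T₂/T₁)^(2/3) = 3.274.
a₂ = 7587 × 3.274 = 24840 km.

a₂ ≈ 24840 km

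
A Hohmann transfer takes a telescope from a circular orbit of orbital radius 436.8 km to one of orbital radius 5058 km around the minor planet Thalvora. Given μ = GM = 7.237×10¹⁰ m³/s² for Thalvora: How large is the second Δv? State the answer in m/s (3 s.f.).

Δv ≈ 71.9 m/s

r₁ = 436.8 km = 4.368×10⁵ m.
r₂ = 5058 km = 5.058×10⁶ m.
Transfer ellipse a_t = (r₁ + r₂)/2 = 2.747×10⁶ m.
At r₁: circular v_c1 = √(μ/r₁) = 407.0 m/s; transfer-periapsis v_p = √[μ(2/r₁ − 1/a_t)] = 552.3 m/s.
At r₂: circular v_c2 = √(μ/r₂) = 119.6 m/s; transfer-apoapsis v_a = √[μ(2/r₂ − 1/a_t)] = 47.69 m/s.
Δv₂ = v_c2 − v_a = 71.92 m/s.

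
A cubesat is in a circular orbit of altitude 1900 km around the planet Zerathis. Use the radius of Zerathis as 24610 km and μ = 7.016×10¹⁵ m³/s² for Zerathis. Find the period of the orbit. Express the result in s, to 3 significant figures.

T ≈ 10200 s

r = 24610 + 1900 = 26510 km = 2.6510×10⁷ m.
Kepler's third law: T = 2π√(r³/μ) = 2π√((2.651×10⁷)³ / 7.016×10¹⁵).
r³/μ = 2.655×10⁶ s², so T = 2π × 1.630×10³ = 1.024×10⁴ s.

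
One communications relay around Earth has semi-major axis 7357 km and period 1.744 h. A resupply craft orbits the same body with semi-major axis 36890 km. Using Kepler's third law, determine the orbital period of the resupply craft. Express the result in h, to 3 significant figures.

Kepler's third law: T² ∝ a³, so T₂ = T₁ (a₂/a₁)^(3/2).
a₂/a₁ = 5.014, (a₂/a₁)^(3/2) = 11.23.
T₂ = 1.744 × 11.23 = 19.58 h.

T₂ ≈ 19.6 h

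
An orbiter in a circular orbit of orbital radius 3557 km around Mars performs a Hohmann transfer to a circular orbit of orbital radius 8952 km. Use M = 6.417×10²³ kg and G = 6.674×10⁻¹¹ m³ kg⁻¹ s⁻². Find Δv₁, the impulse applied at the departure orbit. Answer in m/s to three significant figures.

μ = GM = 6.674×10⁻¹¹ × 6.417×10²³ = 4.283×10¹³ m³/s².
r₁ = 3557 km = 3.557×10⁶ m.
r₂ = 8952 km = 8.952×10⁶ m.
Transfer ellipse a_t = (r₁ + r₂)/2 = 6.254×10⁶ m.
At r₁: circular v_c1 = √(μ/r₁) = 3470 m/s; transfer-periapsis v_p = √[μ(2/r₁ − 1/a_t)] = 4151 m/s.
Δv₁ = v_p − v_c1 = 681.4 m/s.

Δv ≈ 681 m/s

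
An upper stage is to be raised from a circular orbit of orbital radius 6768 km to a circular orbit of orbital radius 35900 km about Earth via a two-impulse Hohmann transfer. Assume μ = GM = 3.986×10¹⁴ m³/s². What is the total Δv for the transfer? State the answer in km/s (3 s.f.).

r₁ = 6768 km = 6.768×10⁶ m.
r₂ = 35900 km = 3.590×10⁷ m.
Transfer ellipse a_t = (r₁ + r₂)/2 = 2.133×10⁷ m.
At r₁: circular v_c1 = √(μ/r₁) = 7674 m/s; transfer-perigee v_p = √[μ(2/r₁ − 1/a_t)] = 9955 m/s.
Δv₁ = v_p − v_c1 = 2281 m/s.
At r₂: circular v_c2 = √(μ/r₂) = 3332 m/s; transfer-apogee v_a = √[μ(2/r₂ − 1/a_t)] = 1877 m/s.
Δv₂ = v_c2 − v_a = 1455 m/s.
Total Δv = Δv₁ + Δv₂ = 3736 m/s = 3.736 km/s.

Δv_total ≈ 3.74 km/s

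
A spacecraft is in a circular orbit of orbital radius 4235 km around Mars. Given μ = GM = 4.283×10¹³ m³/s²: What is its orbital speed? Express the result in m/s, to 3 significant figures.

v ≈ 3180 m/s

r = 4235 km = 4.235×10⁶ m.
For a circular orbit v = √(μ/r) = √(4.283×10¹³ / 4.235×10⁶) = √(1.011×10⁷) = 3180 m/s.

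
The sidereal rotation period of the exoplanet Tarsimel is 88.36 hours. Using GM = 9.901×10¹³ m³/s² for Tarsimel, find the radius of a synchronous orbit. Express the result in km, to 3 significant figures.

T = 88.36 hours = 3.181×10⁵ s.
A synchronous orbit has period T, so by Kepler's third law a = (μT²/4π²)^(1/3).
μT²/4π² = 9.901×10¹³ × (3.181×10⁵)² / 39.48 = 2.538×10²³ m³.
a = 6.331×10⁷ m = 63311 km.

r_sync ≈ 63300 km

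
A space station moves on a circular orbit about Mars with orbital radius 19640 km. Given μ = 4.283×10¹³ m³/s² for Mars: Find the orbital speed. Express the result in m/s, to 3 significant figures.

r = 19640 km = 1.964×10⁷ m.
For a circular orbit v = √(μ/r) = √(4.283×10¹³ / 1.964×10⁷) = √(2.181×10⁶) = 1477 m/s.

v ≈ 1480 m/s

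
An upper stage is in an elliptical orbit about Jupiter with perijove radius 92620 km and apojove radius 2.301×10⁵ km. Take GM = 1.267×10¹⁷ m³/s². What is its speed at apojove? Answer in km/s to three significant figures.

Semi-major axis a = (r_p + r_a)/2 = 1.6136×10⁵ km = 1.614×10⁸ m.
Vis-viva: v² = μ(2/r − 1/a) = 1.267×10¹⁷ × (8.692×10⁻⁹ − 6.197×10⁻⁹) = 3.161×10⁸ m²/s².
v = 17780 m/s = 17.78 km/s.

v ≈ 17.8 km/s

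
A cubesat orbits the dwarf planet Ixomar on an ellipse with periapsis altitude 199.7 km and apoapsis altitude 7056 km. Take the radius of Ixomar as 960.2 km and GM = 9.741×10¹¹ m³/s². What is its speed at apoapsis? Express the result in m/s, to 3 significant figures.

v ≈ 175 m/s

r_p = 960.2 + 199.7 = 1159.9 km = 1.1599×10⁶ m.
r_a = 960.2 + 7056 = 8016.2 km = 8.0162×10⁶ m.
Semi-major axis a = (r_p + r_a)/2 = 4588.1 km = 4.588×10⁶ m.
Vis-viva: v² = μ(2/r − 1/a) = 9.741×10¹¹ × (2.495×10⁻⁷ − 2.180×10⁻⁷) = 3.072×10⁴ m²/s².
v = 175.3 m/s.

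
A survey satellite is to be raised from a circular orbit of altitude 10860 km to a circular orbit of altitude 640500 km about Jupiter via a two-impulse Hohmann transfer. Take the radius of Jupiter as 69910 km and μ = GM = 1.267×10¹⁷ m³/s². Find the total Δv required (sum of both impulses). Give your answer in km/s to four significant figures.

r₁ = 69910 + 10860 = 80770 km = 8.0770×10⁷ m.
r₂ = 69910 + 640500 = 710410 km = 7.1041×10⁸ m.
Transfer ellipse a_t = (r₁ + r₂)/2 = 3.956×10⁸ m.
At r₁: circular v_c1 = √(μ/r₁) = 39610 m/s; transfer-perijove v_p = √[μ(2/r₁ − 1/a_t)] = 53080 m/s.
Δv₁ = v_p − v_c1 = 13470 m/s.
At r₂: circular v_c2 = √(μ/r₂) = 13350 m/s; transfer-apojove v_a = √[μ(2/r₂ − 1/a_t)] = 6034 m/s.
Δv₂ = v_c2 − v_a = 7320 m/s.
Total Δv = Δv₁ + Δv₂ = 20790 m/s = 20.79 km/s.

Δv_total ≈ 20.79 km/s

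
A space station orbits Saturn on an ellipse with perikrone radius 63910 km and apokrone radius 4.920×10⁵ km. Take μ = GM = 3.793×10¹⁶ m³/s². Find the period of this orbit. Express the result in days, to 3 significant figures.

T ≈ 1.73 days

Semi-major axis a = (r_p + r_a)/2 = (63910 + 4.9200×10⁵)/2 = 2.7796×10⁵ km = 2.780×10⁸ m.
By Kepler's third law T = 2π√(a³/μ) = 2π × 2.379×10⁴ = 1.495×10⁵ s.
= 1.730 days.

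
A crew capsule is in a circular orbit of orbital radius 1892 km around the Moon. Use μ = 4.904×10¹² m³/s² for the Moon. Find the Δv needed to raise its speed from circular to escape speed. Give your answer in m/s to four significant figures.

r = 1892 km = 1.892×10⁶ m.
Circular speed v_c = √(μ/r) = 1610 m/s.
Escape speed v_esc = √(2μ/r) = √2 × v_c = 2277 m/s.
Δv = v_esc − v_c = 666.9 m/s.

Δv ≈ 666.9 m/s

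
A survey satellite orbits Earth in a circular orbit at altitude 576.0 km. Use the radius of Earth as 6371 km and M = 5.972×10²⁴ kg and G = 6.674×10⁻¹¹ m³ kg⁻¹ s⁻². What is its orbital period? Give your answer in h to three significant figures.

μ = GM = 6.674×10⁻¹¹ × 5.972×10²⁴ = 3.986×10¹⁴ m³/s².
r = 6371 + 576.0 = 6947.0 km = 6.9470×10⁶ m.
Kepler's third law: T = 2π√(r³/μ) = 2π√((6.947×10⁶)³ / 3.986×10¹⁴).
r³/μ = 8.412×10⁵ s², so T = 2π × 9.172×10² = 5.763×10³ s.
Converting: 5.763×10³ s ÷ 3600 = 1.601 h.

T ≈ 1.60 h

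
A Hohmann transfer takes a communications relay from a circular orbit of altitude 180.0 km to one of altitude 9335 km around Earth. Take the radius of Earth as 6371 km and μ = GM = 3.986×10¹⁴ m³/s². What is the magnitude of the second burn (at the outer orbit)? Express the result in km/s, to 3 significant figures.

Δv ≈ 1.17 km/s

r₁ = 6371 + 180.0 = 6551.0 km = 6.5510×10⁶ m.
r₂ = 6371 + 9335 = 15706 km = 1.5706×10⁷ m.
Transfer ellipse a_t = (r₁ + r₂)/2 = 1.113×10⁷ m.
At r₁: circular v_c1 = √(μ/r₁) = 7800 m/s; transfer-perigee v_p = √[μ(2/r₁ − 1/a_t)] = 9267 m/s.
At r₂: circular v_c2 = √(μ/r₂) = 5038 m/s; transfer-apogee v_a = √[μ(2/r₂ − 1/a_t)] = 3865 m/s.
Δv₂ = v_c2 − v_a = 1173 m/s.
= 1.173 km/s.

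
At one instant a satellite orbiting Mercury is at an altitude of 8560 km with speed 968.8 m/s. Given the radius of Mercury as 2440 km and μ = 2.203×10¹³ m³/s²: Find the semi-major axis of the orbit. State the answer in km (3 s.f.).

a ≈ 7180 km

r = 2440 + 8560 = 11000 km = 1.100×10⁷ m.
Vis-viva rearranged: 1/a = 2/r − v²/μ = 1.818×10⁻⁷ − 4.260×10⁻⁸ = 1.392×10⁻⁷ m⁻¹.
a = 7.183×10⁶ m = 7183.2 km.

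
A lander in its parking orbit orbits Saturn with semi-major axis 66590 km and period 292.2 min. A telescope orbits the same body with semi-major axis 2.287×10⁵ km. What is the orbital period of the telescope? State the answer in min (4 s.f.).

T₂ ≈ 1860 min

Kepler's third law: T² ∝ a³, so T₂ = T₁ (a₂/a₁)^(3/2).
a₂/a₁ = 3.434, (a₂/a₁)^(3/2) = 6.365.
T₂ = 292.2 × 6.365 = 1860 min.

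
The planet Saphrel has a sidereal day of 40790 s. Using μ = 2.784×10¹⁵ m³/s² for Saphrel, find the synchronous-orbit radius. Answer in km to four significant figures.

r_sync ≈ 48960 km

A synchronous orbit has period T, so by Kepler's third law a = (μT²/4π²)^(1/3).
μT²/4π² = 2.784×10¹⁵ × (4.079×10⁴)² / 39.48 = 1.173×10²³ m³.
a = 4.896×10⁷ m = 48956 km.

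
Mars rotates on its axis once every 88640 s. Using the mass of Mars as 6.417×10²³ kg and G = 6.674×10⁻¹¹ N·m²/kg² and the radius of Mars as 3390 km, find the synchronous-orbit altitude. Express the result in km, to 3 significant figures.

μ = GM = 6.674×10⁻¹¹ × 6.417×10²³ = 4.283×10¹³ m³/s².
A synchronous orbit has period T, so by Kepler's third law a = (μT²/4π²)^(1/3).
μT²/4π² = 4.283×10¹³ × (8.864×10⁴)² / 39.48 = 8.524×10²¹ m³.
a = 2.043×10⁷ m = 20427 km.
Altitude h = a − R = 20427 − 3390 = 17037 km.

h_sync ≈ 17000 km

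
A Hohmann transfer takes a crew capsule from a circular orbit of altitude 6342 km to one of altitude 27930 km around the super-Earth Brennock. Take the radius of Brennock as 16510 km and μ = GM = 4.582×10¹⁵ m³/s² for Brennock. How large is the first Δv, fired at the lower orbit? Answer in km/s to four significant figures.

r₁ = 16510 + 6342 = 22852 km = 2.2852×10⁷ m.
r₂ = 16510 + 27930 = 44440 km = 4.4440×10⁷ m.
Transfer ellipse a_t = (r₁ + r₂)/2 = 3.365×10⁷ m.
At r₁: circular v_c1 = √(μ/r₁) = 14160 m/s; transfer-periapsis v_p = √[μ(2/r₁ − 1/a_t)] = 16270 m/s.
Δv₁ = v_p − v_c1 = 2114 m/s.
= 2.114 km/s.

Δv ≈ 2.114 km/s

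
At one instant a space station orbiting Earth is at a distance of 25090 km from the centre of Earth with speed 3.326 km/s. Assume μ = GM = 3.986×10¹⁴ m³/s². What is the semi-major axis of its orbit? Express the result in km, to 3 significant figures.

a ≈ 19200 km

r = 2.509×10⁷ m.
Specific orbital energy ε = v²/2 − μ/r = (3326)²/2 − 3.986×10¹⁴/2.509×10⁷ = -1.036×10⁷ J/kg.
Since ε = −μ/(2a), a = −μ/(2ε) = 1.925×10⁷ m = 19245 km.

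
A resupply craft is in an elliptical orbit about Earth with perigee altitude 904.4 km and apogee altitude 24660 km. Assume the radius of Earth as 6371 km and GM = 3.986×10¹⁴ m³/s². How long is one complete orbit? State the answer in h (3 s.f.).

T ≈ 7.33 h

r_p = 6371 + 904.4 = 7275.4 km = 7.2754×10⁶ m.
r_a = 6371 + 24660 = 31031 km = 3.1031×10⁷ m.
Semi-major axis a = (r_p + r_a)/2 = (7275.4 + 31031)/2 = 19153 km = 1.915×10⁷ m.
By Kepler's third law T = 2π√(a³/μ) = 2π × 4.198×10³ = 2.638×10⁴ s.
= 7.328 h.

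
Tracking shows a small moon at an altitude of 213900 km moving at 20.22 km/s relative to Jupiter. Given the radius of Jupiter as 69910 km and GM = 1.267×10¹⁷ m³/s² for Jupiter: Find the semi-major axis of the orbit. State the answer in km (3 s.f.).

a ≈ 2.62×10⁵ km

r = 69910 + 213900 = 2.8381×10⁵ km = 2.838×10⁸ m.
Vis-viva rearranged: 1/a = 2/r − v²/μ = 7.047×10⁻⁹ − 3.227×10⁻⁹ = 3.820×10⁻⁹ m⁻¹.
a = 2.618×10⁸ m = 2.6178×10⁵ km.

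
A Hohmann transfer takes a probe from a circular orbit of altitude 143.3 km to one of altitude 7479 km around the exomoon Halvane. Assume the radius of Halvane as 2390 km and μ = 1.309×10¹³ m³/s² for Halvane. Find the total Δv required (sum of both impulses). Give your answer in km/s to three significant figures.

r₁ = 2390 + 143.3 = 2533.3 km = 2.5333×10⁶ m.
r₂ = 2390 + 7479 = 9869.0 km = 9.8690×10⁶ m.
Transfer ellipse a_t = (r₁ + r₂)/2 = 6.201×10⁶ m.
At r₁: circular v_c1 = √(μ/r₁) = 2273 m/s; transfer-periapsis v_p = √[μ(2/r₁ − 1/a_t)] = 2868 m/s.
Δv₁ = v_p − v_c1 = 594.5 m/s.
At r₂: circular v_c2 = √(μ/r₂) = 1152 m/s; transfer-apoapsis v_a = √[μ(2/r₂ − 1/a_t)] = 736.1 m/s.
Δv₂ = v_c2 − v_a = 415.6 m/s.
Total Δv = Δv₁ + Δv₂ = 1010 m/s = 1.010 km/s.

Δv_total ≈ 1.01 km/s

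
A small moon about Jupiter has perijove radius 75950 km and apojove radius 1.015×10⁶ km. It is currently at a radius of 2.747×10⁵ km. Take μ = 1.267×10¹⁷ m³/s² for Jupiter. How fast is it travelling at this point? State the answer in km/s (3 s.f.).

v ≈ 26.3 km/s

Semi-major axis a = (r_p + r_a)/2 = 5.4548×10⁵ km = 5.455×10⁸ m.
Vis-viva: v² = μ(2/r − 1/a) = 1.267×10¹⁷ × (7.281×10⁻⁹ − 1.833×10⁻⁹) = 6.902×10⁸ m²/s².
v = 26270 m/s = 26.27 km/s.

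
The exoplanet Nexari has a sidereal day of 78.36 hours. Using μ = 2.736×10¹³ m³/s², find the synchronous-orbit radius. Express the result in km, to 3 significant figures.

r_sync ≈ 38100 km

T = 78.36 hours = 2.821×10⁵ s.
A synchronous orbit has period T, so by Kepler's third law a = (μT²/4π²)^(1/3).
μT²/4π² = 2.736×10¹³ × (2.821×10⁵)² / 39.48 = 5.515×10²² m³.
a = 3.806×10⁷ m = 38064 km.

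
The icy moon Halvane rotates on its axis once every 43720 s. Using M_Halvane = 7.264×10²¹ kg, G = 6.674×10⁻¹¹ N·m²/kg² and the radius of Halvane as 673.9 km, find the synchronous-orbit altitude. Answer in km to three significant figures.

h_sync ≈ 2190 km

μ = GM = 6.674×10⁻¹¹ × 7.264×10²¹ = 4.848×10¹¹ m³/s².
A synchronous orbit has period T, so by Kepler's third law a = (μT²/4π²)^(1/3).
μT²/4π² = 4.848×10¹¹ × (4.372×10⁴)² / 39.48 = 2.347×10¹⁹ m³.
a = 2.863×10⁶ m = 2863.2 km.
Altitude h = a − R = 2863.2 − 673.9 = 2189.3 km.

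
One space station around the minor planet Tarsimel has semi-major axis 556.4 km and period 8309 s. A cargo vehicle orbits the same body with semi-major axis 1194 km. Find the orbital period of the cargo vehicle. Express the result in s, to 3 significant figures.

T₂ ≈ 26100 s

Kepler's third law: T² ∝ a³, so T₂ = T₁ (a₂/a₁)^(3/2).
a₂/a₁ = 2.146, (a₂/a₁)^(3/2) = 3.144.
T₂ = 8309 × 3.144 = 26120 s.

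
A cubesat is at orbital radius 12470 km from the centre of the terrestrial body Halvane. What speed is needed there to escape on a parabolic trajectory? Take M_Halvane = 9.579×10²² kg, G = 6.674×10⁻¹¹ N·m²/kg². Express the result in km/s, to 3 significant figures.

v_esc ≈ 1.01 km/s

μ = GM = 6.674×10⁻¹¹ × 9.579×10²² = 6.393×10¹² m³/s².
r = 12470 km = 1.247×10⁷ m.
Escape speed v_esc = √(2μ/r) = √(2 × 6.393×10¹² / 1.247×10⁷) = √(1.025×10⁶) = 1013 m/s.
= 1.013 km/s.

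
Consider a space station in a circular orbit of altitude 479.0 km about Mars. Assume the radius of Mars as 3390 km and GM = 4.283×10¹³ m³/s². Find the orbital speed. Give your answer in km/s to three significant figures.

v ≈ 3.33 km/s

r = 3390 + 479.0 = 3869.0 km = 3.8690×10⁶ m.
For a circular orbit v = √(μ/r) = √(4.283×10¹³ / 3.869×10⁶) = √(1.107×10⁷) = 3327 m/s.
That is 3.327 km/s.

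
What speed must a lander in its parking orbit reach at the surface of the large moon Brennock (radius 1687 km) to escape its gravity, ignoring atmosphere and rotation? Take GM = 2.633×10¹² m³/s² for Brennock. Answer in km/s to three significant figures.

r = R = 1.687×10⁶ m.
Escape speed v_esc = √(2μ/r) = √(2 × 2.633×10¹² / 1.687×10⁶) = √(3.122×10⁶) = 1767 m/s.
= 1.767 km/s.

v_esc ≈ 1.77 km/s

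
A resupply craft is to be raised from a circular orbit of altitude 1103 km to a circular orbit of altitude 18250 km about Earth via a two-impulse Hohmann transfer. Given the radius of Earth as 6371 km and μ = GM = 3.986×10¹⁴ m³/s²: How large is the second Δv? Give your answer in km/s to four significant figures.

Δv ≈ 1.278 km/s

r₁ = 6371 + 1103 = 7474.0 km = 7.4740×10⁶ m.
r₂ = 6371 + 18250 = 24621 km = 2.4621×10⁷ m.
Transfer ellipse a_t = (r₁ + r₂)/2 = 1.605×10⁷ m.
At r₁: circular v_c1 = √(μ/r₁) = 7303 m/s; transfer-perigee v_p = √[μ(2/r₁ − 1/a_t)] = 9046 m/s.
At r₂: circular v_c2 = √(μ/r₂) = 4024 m/s; transfer-apogee v_a = √[μ(2/r₂ − 1/a_t)] = 2746 m/s.
Δv₂ = v_c2 − v_a = 1278 m/s.
= 1.278 km/s.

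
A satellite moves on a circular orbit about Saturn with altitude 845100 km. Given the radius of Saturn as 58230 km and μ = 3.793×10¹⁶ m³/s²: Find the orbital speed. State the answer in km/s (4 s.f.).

v ≈ 6.480 km/s

r = 58230 + 845100 = 903330 km = 9.0333×10⁸ m.
For a circular orbit v = √(μ/r) = √(3.793×10¹⁶ / 9.033×10⁸) = √(4.199×10⁷) = 6480 m/s.
That is 6.480 km/s.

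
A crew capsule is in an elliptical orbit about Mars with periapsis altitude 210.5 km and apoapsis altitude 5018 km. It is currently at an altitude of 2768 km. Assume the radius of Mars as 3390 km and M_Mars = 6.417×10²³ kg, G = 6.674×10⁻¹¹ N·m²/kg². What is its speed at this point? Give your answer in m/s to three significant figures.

μ = GM = 6.674×10⁻¹¹ × 6.417×10²³ = 4.283×10¹³ m³/s².
r_p = 3390 + 210.5 = 3600.5 km = 3.6005×10⁶ m.
r_a = 3390 + 5018 = 8408.0 km = 8.4080×10⁶ m.
r = 3390 + 2768 = 6158.0 km = 6.158×10⁶ m.
Semi-major axis a = (r_p + r_a)/2 = 6004.2 km = 6.004×10⁶ m.
Vis-viva: v² = μ(2/r − 1/a) = 4.283×10¹³ × (3.248×10⁻⁷ − 1.665×10⁻⁷) = 6.777×10⁶ m²/s².
v = 2603 m/s.

v ≈ 2600 m/s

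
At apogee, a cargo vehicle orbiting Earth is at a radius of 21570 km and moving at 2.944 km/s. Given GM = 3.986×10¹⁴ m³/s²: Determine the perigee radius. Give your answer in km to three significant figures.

r_a = 2.157×10⁷ m.
Specific energy ε = v²/2 − μ/r = -1.415×10⁷ J/kg, so a = −μ/(2ε) = 1.409×10⁷ m.
The apsides satisfy r_p + r_a = 2a, so the perigee radius is 2a − r_a = 6.608×10⁶ m = 6608.0 km.

perigee radius ≈ 6610 km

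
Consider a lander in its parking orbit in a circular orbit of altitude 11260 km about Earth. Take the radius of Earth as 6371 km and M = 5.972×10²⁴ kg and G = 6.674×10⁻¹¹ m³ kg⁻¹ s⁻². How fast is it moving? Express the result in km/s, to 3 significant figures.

v ≈ 4.75 km/s

μ = GM = 6.674×10⁻¹¹ × 5.972×10²⁴ = 3.986×10¹⁴ m³/s².
r = 6371 + 11260 = 17631 km = 1.7631×10⁷ m.
For a circular orbit v = √(μ/r) = √(3.986×10¹⁴ / 1.763×10⁷) = √(2.261×10⁷) = 4755 m/s.
That is 4.755 km/s.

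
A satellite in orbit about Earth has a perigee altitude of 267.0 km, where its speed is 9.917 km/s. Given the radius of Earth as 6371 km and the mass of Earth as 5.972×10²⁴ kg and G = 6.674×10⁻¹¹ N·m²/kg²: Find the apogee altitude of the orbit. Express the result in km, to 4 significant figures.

apogee altitude ≈ 23660 km

μ = GM = 6.674×10⁻¹¹ × 5.972×10²⁴ = 3.986×10¹⁴ m³/s².
r_p = 6371 + 267.0 = 6638.0 km = 6.638×10⁶ m.
Specific energy ε = v²/2 − μ/r = -1.087×10⁷ J/kg, so a = −μ/(2ε) = 1.833×10⁷ m.
The apsides satisfy r_p + r_a = 2a, so the apogee radius is 2a − r_p = 3.003×10⁷ m = 30028 km.
Apogee altitude = 30028 − 6371 = 23657 km.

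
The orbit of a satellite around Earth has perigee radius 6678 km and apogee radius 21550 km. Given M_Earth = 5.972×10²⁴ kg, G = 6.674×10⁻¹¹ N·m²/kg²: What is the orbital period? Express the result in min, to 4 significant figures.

T ≈ 278.1 min

μ = GM = 6.674×10⁻¹¹ × 5.972×10²⁴ = 3.986×10¹⁴ m³/s².
Semi-major axis a = (r_p + r_a)/2 = (6678.0 + 21550)/2 = 14114 km = 1.411×10⁷ m.
By Kepler's third law T = 2π√(a³/μ) = 2π × 2.656×10³ = 1.669×10⁴ s.
= 278.1 min.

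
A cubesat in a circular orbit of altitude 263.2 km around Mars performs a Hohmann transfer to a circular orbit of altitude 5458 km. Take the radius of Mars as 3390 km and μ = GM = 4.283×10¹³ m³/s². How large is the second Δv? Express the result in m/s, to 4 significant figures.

r₁ = 3390 + 263.2 = 3653.2 km = 3.6532×10⁶ m.
r₂ = 3390 + 5458 = 8848.0 km = 8.8480×10⁶ m.
Transfer ellipse a_t = (r₁ + r₂)/2 = 6.251×10⁶ m.
At r₁: circular v_c1 = √(μ/r₁) = 3424 m/s; transfer-periapsis v_p = √[μ(2/r₁ − 1/a_t)] = 4074 m/s.
At r₂: circular v_c2 = √(μ/r₂) = 2200 m/s; transfer-apoapsis v_a = √[μ(2/r₂ − 1/a_t)] = 1682 m/s.
Δv₂ = v_c2 − v_a = 518.1 m/s.

Δv ≈ 518.1 m/s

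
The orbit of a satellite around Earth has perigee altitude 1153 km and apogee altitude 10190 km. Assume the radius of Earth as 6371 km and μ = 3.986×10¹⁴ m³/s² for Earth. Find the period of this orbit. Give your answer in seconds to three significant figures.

T ≈ 13200 seconds

r_p = 6371 + 1153 = 7524.0 km = 7.5240×10⁶ m.
r_a = 6371 + 10190 = 16561 km = 1.6561×10⁷ m.
Semi-major axis a = (r_p + r_a)/2 = (7524.0 + 16561)/2 = 12042 km = 1.204×10⁷ m.
By Kepler's third law T = 2π√(a³/μ) = 2π × 2.093×10³ = 1.315×10⁴ s.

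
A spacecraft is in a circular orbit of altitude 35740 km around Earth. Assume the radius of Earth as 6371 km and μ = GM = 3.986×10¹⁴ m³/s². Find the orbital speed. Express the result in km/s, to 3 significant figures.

r = 6371 + 35740 = 42111 km = 4.2111×10⁷ m.
For a circular orbit v = √(μ/r) = √(3.986×10¹⁴ / 4.211×10⁷) = √(9.465×10⁶) = 3077 m/s.
That is 3.077 km/s.

v ≈ 3.08 km/s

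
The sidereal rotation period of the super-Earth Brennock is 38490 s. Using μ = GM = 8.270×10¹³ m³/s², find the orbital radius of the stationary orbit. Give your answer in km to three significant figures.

A synchronous orbit has period T, so by Kepler's third law a = (μT²/4π²)^(1/3).
μT²/4π² = 8.270×10¹³ × (3.849×10⁴)² / 39.48 = 3.103×10²¹ m³.
a = 1.459×10⁷ m = 14586 km.

r_sync ≈ 14600 km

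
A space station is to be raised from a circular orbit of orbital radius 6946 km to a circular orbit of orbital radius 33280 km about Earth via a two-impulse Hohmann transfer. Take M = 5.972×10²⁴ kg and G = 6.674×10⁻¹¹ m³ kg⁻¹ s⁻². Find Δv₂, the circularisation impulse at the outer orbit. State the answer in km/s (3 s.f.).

Δv ≈ 1.43 km/s

μ = GM = 6.674×10⁻¹¹ × 5.972×10²⁴ = 3.986×10¹⁴ m³/s².
r₁ = 6946 km = 6.946×10⁶ m.
r₂ = 33280 km = 3.328×10⁷ m.
Transfer ellipse a_t = (r₁ + r₂)/2 = 2.011×10⁷ m.
At r₁: circular v_c1 = √(μ/r₁) = 7575 m/s; transfer-perigee v_p = √[μ(2/r₁ − 1/a_t)] = 9744 m/s.
At r₂: circular v_c2 = √(μ/r₂) = 3461 m/s; transfer-apogee v_a = √[μ(2/r₂ − 1/a_t)] = 2034 m/s.
Δv₂ = v_c2 − v_a = 1427 m/s.
= 1.427 km/s.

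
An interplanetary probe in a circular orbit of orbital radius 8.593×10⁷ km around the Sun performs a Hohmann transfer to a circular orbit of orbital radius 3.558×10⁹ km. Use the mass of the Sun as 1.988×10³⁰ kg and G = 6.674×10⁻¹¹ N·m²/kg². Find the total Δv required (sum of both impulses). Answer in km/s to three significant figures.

μ = GM = 6.674×10⁻¹¹ × 1.988×10³⁰ = 1.327×10²⁰ m³/s².
r₁ = 8.593×10⁷ km = 8.593×10¹⁰ m.
r₂ = 3.558×10⁹ km = 3.558×10¹² m.
Transfer ellipse a_t = (r₁ + r₂)/2 = 1.822×10¹² m.
At r₁: circular v_c1 = √(μ/r₁) = 39290 m/s; transfer-perihelion v_p = √[μ(2/r₁ − 1/a_t)] = 54910 m/s.
Δv₁ = v_p − v_c1 = 15620 m/s.
At r₂: circular v_c2 = √(μ/r₂) = 6107 m/s; transfer-aphelion v_a = √[μ(2/r₂ − 1/a_t)] = 1326 m/s.
Δv₂ = v_c2 − v_a = 4780 m/s.
Total Δv = Δv₁ + Δv₂ = 20400 m/s = 20.40 km/s.

Δv_total ≈ 20.4 km/s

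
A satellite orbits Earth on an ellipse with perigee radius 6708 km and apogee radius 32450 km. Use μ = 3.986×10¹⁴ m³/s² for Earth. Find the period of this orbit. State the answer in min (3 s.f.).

T ≈ 454 min

Semi-major axis a = (r_p + r_a)/2 = (6708.0 + 32450)/2 = 19579 km = 1.958×10⁷ m.
By Kepler's third law T = 2π√(a³/μ) = 2π × 4.339×10³ = 2.726×10⁴ s.
= 454.4 min.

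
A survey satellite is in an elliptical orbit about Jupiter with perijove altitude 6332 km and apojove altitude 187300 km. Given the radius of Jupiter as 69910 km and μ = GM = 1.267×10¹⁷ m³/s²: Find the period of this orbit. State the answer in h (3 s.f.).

T ≈ 10.6 h

r_p = 69910 + 6332 = 76242 km = 7.6242×10⁷ m.
r_a = 69910 + 187300 = 257210 km = 2.5721×10⁸ m.
Semi-major axis a = (r_p + r_a)/2 = (76242 + 2.5721×10⁵)/2 = 1.6673×10⁵ km = 1.667×10⁸ m.
By Kepler's third law T = 2π√(a³/μ) = 2π × 6.048×10³ = 3.800×10⁴ s.
= 10.56 h.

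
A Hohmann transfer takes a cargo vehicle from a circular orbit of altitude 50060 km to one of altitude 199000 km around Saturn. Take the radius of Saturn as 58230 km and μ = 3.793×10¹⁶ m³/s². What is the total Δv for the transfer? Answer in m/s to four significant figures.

Δv_total ≈ 6284 m/s

r₁ = 58230 + 50060 = 108290 km = 1.0829×10⁸ m.
r₂ = 58230 + 199000 = 257230 km = 2.5723×10⁸ m.
Transfer ellipse a_t = (r₁ + r₂)/2 = 1.828×10⁸ m.
At r₁: circular v_c1 = √(μ/r₁) = 18720 m/s; transfer-perikrone v_p = √[μ(2/r₁ − 1/a_t)] = 22200 m/s.
Δv₁ = v_p − v_c1 = 3488 m/s.
At r₂: circular v_c2 = √(μ/r₂) = 12140 m/s; transfer-apokrone v_a = √[μ(2/r₂ − 1/a_t)] = 9347 m/s.
Δv₂ = v_c2 − v_a = 2796 m/s.
Total Δv = Δv₁ + Δv₂ = 6284 m/s.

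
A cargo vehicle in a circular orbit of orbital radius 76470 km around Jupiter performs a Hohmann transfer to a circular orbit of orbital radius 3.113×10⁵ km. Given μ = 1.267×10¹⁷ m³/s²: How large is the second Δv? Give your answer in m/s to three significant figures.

Δv ≈ 7500 m/s

r₁ = 76470 km = 7.647×10⁷ m.
r₂ = 3.113×10⁵ km = 3.113×10⁸ m.
Transfer ellipse a_t = (r₁ + r₂)/2 = 1.939×10⁸ m.
At r₁: circular v_c1 = √(μ/r₁) = 40700 m/s; transfer-perijove v_p = √[μ(2/r₁ − 1/a_t)] = 51580 m/s.
At r₂: circular v_c2 = √(μ/r₂) = 20170 m/s; transfer-apojove v_a = √[μ(2/r₂ − 1/a_t)] = 12670 m/s.
Δv₂ = v_c2 − v_a = 7504 m/s.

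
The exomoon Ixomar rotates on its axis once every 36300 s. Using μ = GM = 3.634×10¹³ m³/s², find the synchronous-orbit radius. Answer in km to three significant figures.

r_sync ≈ 10700 km

A synchronous orbit has period T, so by Kepler's third law a = (μT²/4π²)^(1/3).
μT²/4π² = 3.634×10¹³ × (3.630×10⁴)² / 39.48 = 1.213×10²¹ m³.
a = 1.066×10⁷ m = 10665 km.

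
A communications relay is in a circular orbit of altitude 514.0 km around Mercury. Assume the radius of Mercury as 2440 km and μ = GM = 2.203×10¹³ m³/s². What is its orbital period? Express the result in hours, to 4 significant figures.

T ≈ 1.888 hours

r = 2440 + 514.0 = 2954.0 km = 2.9540×10⁶ m.
Kepler's third law: T = 2π√(r³/μ) = 2π√((2.954×10⁶)³ / 2.203×10¹³).
r³/μ = 1.170×10⁶ s², so T = 2π × 1.082×10³ = 6.797×10³ s.
Converting: 6.797×10³ s ÷ 3600 = 1.888 hours.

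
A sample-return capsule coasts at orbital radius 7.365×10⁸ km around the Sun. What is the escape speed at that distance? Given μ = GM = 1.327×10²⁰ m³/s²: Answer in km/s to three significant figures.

v_esc ≈ 19.0 km/s

r = 7.365×10⁸ km = 7.365×10¹¹ m.
Escape speed v_esc = √(2μ/r) = √(2 × 1.327×10²⁰ / 7.365×10¹¹) = √(3.604×10⁸) = 18980 m/s.
= 18.98 km/s.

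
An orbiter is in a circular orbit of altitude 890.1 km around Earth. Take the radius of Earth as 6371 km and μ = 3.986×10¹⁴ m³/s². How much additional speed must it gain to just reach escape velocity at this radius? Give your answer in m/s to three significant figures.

r = 6371 + 890.1 = 7261.1 km = 7.2611×10⁶ m.
Circular speed v_c = √(μ/r) = 7409 m/s.
Escape speed v_esc = √(2μ/r) = √2 × v_c = 10480 m/s.
Δv = v_esc − v_c = 3069 m/s.

Δv ≈ 3070 m/s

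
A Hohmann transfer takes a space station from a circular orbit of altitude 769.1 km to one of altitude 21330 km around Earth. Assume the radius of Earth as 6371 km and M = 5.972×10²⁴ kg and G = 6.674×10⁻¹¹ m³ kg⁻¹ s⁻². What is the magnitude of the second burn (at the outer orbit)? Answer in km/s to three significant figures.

Δv ≈ 1.36 km/s

μ = GM = 6.674×10⁻¹¹ × 5.972×10²⁴ = 3.986×10¹⁴ m³/s².
r₁ = 6371 + 769.1 = 7140.1 km = 7.1401×10⁶ m.
r₂ = 6371 + 21330 = 27701 km = 2.7701×10⁷ m.
Transfer ellipse a_t = (r₁ + r₂)/2 = 1.742×10⁷ m.
At r₁: circular v_c1 = √(μ/r₁) = 7471 m/s; transfer-perigee v_p = √[μ(2/r₁ − 1/a_t)] = 9421 m/s.
At r₂: circular v_c2 = √(μ/r₂) = 3793 m/s; transfer-apogee v_a = √[μ(2/r₂ − 1/a_t)] = 2428 m/s.
Δv₂ = v_c2 − v_a = 1365 m/s.
= 1.365 km/s.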